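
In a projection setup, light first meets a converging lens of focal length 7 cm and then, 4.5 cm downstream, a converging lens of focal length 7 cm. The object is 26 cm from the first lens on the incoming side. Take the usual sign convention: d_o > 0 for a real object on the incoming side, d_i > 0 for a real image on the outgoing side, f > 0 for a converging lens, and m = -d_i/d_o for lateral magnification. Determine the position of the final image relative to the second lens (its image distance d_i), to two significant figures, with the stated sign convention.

Applying the thin-lens equation to the first lens, 1/7 = 1/26 + 1/d_i1, which gives d_i1 = 9.579 cm.
Since 9.579 cm > 4.5 cm, the first image lies past the second lens and serves as a virtual object: d_o2 = L - d_i1 = -5.079 cm.
Applying the thin-lens equation again with f_2 = 7 cm and d_o2 = -5.079 cm gives d_i2 = 2.943 cm.

2.9 cm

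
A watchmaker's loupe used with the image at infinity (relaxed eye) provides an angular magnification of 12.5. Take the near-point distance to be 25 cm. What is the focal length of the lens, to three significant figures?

2.00 cm

For the image at infinity, M = D/f.
f = D/M = 25/12.5 = 2.000 cm.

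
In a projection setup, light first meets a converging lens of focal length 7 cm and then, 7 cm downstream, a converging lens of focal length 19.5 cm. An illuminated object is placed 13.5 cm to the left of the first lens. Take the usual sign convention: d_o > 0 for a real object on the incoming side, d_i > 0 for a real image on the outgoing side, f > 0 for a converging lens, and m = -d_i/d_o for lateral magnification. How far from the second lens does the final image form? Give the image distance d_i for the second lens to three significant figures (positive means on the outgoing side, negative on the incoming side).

First lens: d_i1 = 1/(1/7 - 1/13.5) = 14.538 cm.
This image would form 14.538 cm past lens 1, i.e. 7.538 cm beyond lens 2, so it is a virtual object for lens 2: d_o2 = 7 - 14.538 = -7.538 cm.
Second lens: d_i2 = 1/(1/19.5 - 1/(-7.538)) = 5.437 cm.

5.44 cm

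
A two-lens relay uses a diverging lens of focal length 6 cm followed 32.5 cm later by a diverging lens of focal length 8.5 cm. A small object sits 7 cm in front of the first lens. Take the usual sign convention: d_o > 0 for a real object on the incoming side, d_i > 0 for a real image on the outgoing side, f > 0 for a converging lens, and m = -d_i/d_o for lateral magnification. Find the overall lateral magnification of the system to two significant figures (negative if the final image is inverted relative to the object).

Lens 1: 1/d_i1 = 1/f_1 - 1/d_o1 = 1/(-6) - 1/7 = -0.30952 cm^-1, so d_i1 = -3.231 cm.
m_1 = -(-3.231)/7 = 0.4615.
With d_i1 < 0 the first image is virtual and lies on the object side; the object distance for lens 2 is d_o2 = 32.5 - (-3.231) = 35.731 cm.
Lens 2: 1/d_i2 = 1/f_2 - 1/d_o2 = 1/(-8.5) - 1/(35.731) = -0.14563 cm^-1, so d_i2 = -6.867 cm.
m_2 = -(-6.867)/(35.731) = 0.1922.
Total m = m_1 x m_2 = (0.4615)(0.1922) = 0.0887.

0.089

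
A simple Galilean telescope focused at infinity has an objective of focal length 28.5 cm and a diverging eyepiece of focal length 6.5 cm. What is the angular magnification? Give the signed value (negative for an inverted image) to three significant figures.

M = -f_obj/f_eye = -28.5/(-6.5) = 4.385.

4.38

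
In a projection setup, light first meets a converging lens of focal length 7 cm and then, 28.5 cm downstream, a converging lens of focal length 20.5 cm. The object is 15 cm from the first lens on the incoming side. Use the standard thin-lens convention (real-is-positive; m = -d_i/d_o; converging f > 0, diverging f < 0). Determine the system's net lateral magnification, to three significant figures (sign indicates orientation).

First lens: d_i1 = 1/(1/7 - 1/15) = 13.125 cm.
m_1 = -(13.125)/15 = -0.8750.
That image sits 15.375 cm in front of the second lens, so d_o2 = 15.375 cm.
Second lens: d_i2 = 1/(1/20.5 - 1/(15.375)) = -61.500 cm.
m_2 = -(-61.500)/(15.375) = 4.0000.
Overall magnification: m = m_1 m_2 = -3.5000.

-3.50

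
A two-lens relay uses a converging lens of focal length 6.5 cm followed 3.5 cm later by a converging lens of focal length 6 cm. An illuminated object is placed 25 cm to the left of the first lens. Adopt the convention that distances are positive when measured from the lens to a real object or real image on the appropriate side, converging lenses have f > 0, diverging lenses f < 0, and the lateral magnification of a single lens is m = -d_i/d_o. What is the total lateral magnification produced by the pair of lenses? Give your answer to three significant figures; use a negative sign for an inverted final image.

-0.187

Lens 1: 1/d_i1 = 1/f_1 - 1/d_o1 = 1/6.5 - 1/25 = 0.11385 cm^-1, so d_i1 = 8.784 cm.
m_1 = -(8.784)/25 = -0.3514.
This image would form 8.784 cm past lens 1, i.e. 5.284 cm beyond lens 2, so it is a virtual object for lens 2: d_o2 = 3.5 - 8.784 = -5.284 cm.
Lens 2: 1/d_i2 = 1/f_2 - 1/d_o2 = 1/6 - 1/(-5.284) = 0.35592 cm^-1, so d_i2 = 2.810 cm.
m_2 = -(2.810)/(-5.284) = 0.5317.
Total m = m_1 x m_2 = (-0.3514)(0.5317) = -0.1868.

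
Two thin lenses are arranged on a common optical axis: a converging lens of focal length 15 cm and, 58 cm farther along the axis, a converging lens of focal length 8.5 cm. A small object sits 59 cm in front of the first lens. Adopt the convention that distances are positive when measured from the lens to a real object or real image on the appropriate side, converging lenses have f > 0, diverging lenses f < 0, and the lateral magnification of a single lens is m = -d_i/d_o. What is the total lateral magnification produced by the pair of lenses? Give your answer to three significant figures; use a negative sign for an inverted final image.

0.0986

Lens 1: 1/d_i1 = 1/f_1 - 1/d_o1 = 1/15 - 1/59 = 0.04972 cm^-1, so d_i1 = 20.114 cm.
m_1 = -(20.114)/59 = -0.3409.
That image sits 37.886 cm in front of the second lens, so d_o2 = 37.886 cm.
Lens 2: 1/d_i2 = 1/f_2 - 1/d_o2 = 1/8.5 - 1/(37.886) = 0.09125 cm^-1, so d_i2 = 10.959 cm.
m_2 = -(10.959)/(37.886) = -0.2892.
Total m = m_1 x m_2 = (-0.3409)(-0.2892) = 0.0986.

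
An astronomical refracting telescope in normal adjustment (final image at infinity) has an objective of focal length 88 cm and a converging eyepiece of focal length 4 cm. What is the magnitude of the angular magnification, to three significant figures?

|M| = f_obj/|f_eye| = 88/4 = 22.000.

22.0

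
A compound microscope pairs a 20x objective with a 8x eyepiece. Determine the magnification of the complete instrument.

160

The overall magnification of a compound microscope is the product of the objective and eyepiece magnifications:
M = M_obj x M_eye = 20 x 8 = 160.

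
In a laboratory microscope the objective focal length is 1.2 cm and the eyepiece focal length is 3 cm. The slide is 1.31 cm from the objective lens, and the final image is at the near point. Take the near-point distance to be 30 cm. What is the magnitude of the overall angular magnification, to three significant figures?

120

Objective: 1/d_i = 1/f_obj - 1/d_o = 1/1.2 - 1/1.31 = 0.06997 cm^-1, so d_i = 14.291 cm.
m_obj = -d_i/d_o = -14.291/1.31 = -10.909.
Eyepiece angular magnification (image at near point): M_eye = 1 + D/f_e = 1 + 30/3 = 11.000.
Overall M = m_obj x M_eye = (-10.909)(11.000) = -120.00.
|M| = 120.00.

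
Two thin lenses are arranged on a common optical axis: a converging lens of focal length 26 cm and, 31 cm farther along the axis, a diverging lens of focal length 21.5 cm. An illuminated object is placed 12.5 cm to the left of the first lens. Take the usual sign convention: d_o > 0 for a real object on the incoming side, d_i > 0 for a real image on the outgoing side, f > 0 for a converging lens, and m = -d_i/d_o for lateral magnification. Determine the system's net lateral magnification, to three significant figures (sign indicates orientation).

First lens: d_i1 = 1/(1/26 - 1/12.5) = -24.074 cm.
m_1 = -(-24.074)/12.5 = 1.9259.
With d_i1 < 0 the first image is virtual and lies on the object side; the object distance for lens 2 is d_o2 = 31 - (-24.074) = 55.074 cm.
Second lens: d_i2 = 1/(1/(-21.5) - 1/(55.074)) = -15.463 cm.
m_2 = -(-15.463)/(55.074) = 0.2808.
Total m = m_1 x m_2 = (1.9259)(0.2808) = 0.5407.

0.541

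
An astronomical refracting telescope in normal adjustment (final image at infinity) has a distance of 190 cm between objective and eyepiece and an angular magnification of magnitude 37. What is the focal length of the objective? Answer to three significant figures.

In normal adjustment the tube length equals f_obj + f_eye and |M| = f_obj/f_eye.
So f_obj = 37 f_eye and 37 f_eye + f_eye = 190 cm, giving f_eye = 190/38 = 5.000 cm and f_obj = 185.000 cm.

185 cm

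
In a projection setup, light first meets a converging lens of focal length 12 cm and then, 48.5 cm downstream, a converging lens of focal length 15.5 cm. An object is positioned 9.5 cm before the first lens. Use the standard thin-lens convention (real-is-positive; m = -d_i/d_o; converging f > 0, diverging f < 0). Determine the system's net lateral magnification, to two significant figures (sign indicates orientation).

-0.95

Applying the thin-lens equation to the first lens, 1/12 = 1/9.5 + 1/d_i1, which gives d_i1 = -45.600 cm.
Its lateral magnification is m_1 = -d_i1/d_o1 = -(-45.600)/9.5 = 4.8000.
The intermediate image is virtual, 45.600 cm to the left of lens 1, so d_o2 = L - d_i1 = 48.5 - (-45.600) = 94.100 cm.
Applying the thin-lens equation again with f_2 = 15.5 cm and d_o2 = 94.100 cm gives d_i2 = 18.557 cm.
m_2 = -(18.557)/(94.100) = -0.1972.
The system's lateral magnification is m_1 m_2 = (4.8000)(-0.1972) = -0.9466.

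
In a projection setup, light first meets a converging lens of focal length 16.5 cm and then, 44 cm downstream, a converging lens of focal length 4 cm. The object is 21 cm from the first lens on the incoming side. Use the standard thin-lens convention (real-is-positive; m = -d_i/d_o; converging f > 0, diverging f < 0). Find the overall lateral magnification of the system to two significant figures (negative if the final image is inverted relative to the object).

Applying the thin-lens equation to the first lens, 1/16.5 = 1/21 + 1/d_i1, which gives d_i1 = 77.000 cm.
Its lateral magnification is m_1 = -d_i1/d_o1 = -(77.000)/21 = -3.6667.
This image would form 77.000 cm past lens 1, i.e. 33.000 cm beyond lens 2, so it is a virtual object for lens 2: d_o2 = 44 - 77.000 = -33.000 cm.
Applying the thin-lens equation again with f_2 = 4 cm and d_o2 = -33.000 cm gives d_i2 = 3.568 cm.
m_2 = -(3.568)/(-33.000) = 0.1081.
Total m = m_1 x m_2 = (-3.6667)(0.1081) = -0.3964.

-0.40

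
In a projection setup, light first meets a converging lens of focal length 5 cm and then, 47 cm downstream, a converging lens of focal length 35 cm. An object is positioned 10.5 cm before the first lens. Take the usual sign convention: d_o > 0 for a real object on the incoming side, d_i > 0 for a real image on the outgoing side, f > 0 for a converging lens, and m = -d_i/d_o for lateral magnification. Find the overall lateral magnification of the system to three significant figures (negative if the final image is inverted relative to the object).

13.0

Applying the thin-lens equation to the first lens, 1/5 = 1/10.5 + 1/d_i1, which gives d_i1 = 9.545 cm.
Its lateral magnification is m_1 = -d_i1/d_o1 = -(9.545)/10.5 = -0.9091.
The intermediate image is 9.545 cm to the right of lens 1, so d_o2 = L - d_i1 = 47 - 9.545 = 37.455 cm.
Applying the thin-lens equation again with f_2 = 35 cm and d_o2 = 37.455 cm gives d_i2 = 534.074 cm.
m_2 = -(534.074)/(37.455) = -14.2593.
Total m = m_1 x m_2 = (-0.9091)(-14.2593) = 12.9630.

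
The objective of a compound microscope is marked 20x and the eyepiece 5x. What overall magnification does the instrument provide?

The overall magnification of a compound microscope is the product of the objective and eyepiece magnifications:
M = M_obj x M_eye = 20 x 5 = 100.

100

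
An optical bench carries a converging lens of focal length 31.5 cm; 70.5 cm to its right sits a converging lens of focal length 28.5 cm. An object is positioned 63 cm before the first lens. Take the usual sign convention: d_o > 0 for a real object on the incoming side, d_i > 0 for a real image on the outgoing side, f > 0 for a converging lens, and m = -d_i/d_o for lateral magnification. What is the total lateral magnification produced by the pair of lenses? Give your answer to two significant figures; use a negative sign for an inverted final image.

-1.4

Applying the thin-lens equation to the first lens, 1/31.5 = 1/63 + 1/d_i1, which gives d_i1 = 63.000 cm.
Its lateral magnification is m_1 = -d_i1/d_o1 = -(63.000)/63 = -1.0000.
That image sits 7.500 cm in front of the second lens, so d_o2 = 7.500 cm.
Applying the thin-lens equation again with f_2 = 28.5 cm and d_o2 = 7.500 cm gives d_i2 = -10.179 cm.
m_2 = -(-10.179)/(7.500) = 1.3571.
The system's lateral magnification is m_1 m_2 = (-1.0000)(1.3571) = -1.3571.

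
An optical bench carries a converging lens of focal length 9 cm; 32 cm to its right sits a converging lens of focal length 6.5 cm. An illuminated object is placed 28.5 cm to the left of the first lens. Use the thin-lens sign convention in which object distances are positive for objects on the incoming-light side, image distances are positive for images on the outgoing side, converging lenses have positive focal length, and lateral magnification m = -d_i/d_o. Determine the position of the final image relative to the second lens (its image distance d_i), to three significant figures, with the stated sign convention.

9.92 cm

Lens 1: 1/d_i1 = 1/f_1 - 1/d_o1 = 1/9 - 1/28.5 = 0.07602 cm^-1, so d_i1 = 13.154 cm.
That image sits 18.846 cm in front of the second lens, so d_o2 = 18.846 cm.
Lens 2: 1/d_i2 = 1/f_2 - 1/d_o2 = 1/6.5 - 1/(18.846) = 0.10078 cm^-1, so d_i2 = 9.922 cm.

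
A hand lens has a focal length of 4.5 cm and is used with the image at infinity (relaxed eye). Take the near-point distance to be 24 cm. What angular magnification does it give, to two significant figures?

M = D/f = 24/4.5 = 5.333.

5.3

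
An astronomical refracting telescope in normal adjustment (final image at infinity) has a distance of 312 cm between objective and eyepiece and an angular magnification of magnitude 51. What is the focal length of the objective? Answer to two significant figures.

In normal adjustment the tube length equals f_obj + f_eye and |M| = f_obj/f_eye.
So f_obj = 51 f_eye and 51 f_eye + f_eye = 312 cm, giving f_eye = 312/52 = 6.000 cm and f_obj = 306.000 cm.

310 cm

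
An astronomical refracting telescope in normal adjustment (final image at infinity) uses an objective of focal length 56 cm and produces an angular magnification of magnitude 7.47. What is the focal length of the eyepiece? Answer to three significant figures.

|M| = f_obj/f_eye, so f_eye = f_obj/|M| = 56/7.47 = 7.497 cm.

7.50 cm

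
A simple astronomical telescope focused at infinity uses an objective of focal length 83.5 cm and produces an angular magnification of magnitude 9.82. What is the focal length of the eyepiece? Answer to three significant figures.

8.50 cm

|M| = f_obj/f_eye, so f_eye = f_obj/|M| = 83.5/9.82 = 8.503 cm.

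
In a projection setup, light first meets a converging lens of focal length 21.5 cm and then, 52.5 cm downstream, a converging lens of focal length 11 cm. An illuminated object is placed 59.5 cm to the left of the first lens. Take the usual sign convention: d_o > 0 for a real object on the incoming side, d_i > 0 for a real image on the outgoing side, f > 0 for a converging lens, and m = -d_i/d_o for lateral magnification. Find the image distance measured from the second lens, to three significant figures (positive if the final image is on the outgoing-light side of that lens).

26.4 cm

Applying the thin-lens equation to the first lens, 1/21.5 = 1/59.5 + 1/d_i1, which gives d_i1 = 33.664 cm.
That image sits 18.836 cm in front of the second lens, so d_o2 = 18.836 cm.
Applying the thin-lens equation again with f_2 = 11 cm and d_o2 = 18.836 cm gives d_i2 = 26.442 cm.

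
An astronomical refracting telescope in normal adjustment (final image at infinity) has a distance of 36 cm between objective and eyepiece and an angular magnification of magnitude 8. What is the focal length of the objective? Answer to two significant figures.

32 cm

In normal adjustment the tube length equals f_obj + f_eye and |M| = f_obj/f_eye.
So f_obj = 8 f_eye and 8 f_eye + f_eye = 36 cm, giving f_eye = 36/9 = 4.000 cm and f_obj = 32.000 cm.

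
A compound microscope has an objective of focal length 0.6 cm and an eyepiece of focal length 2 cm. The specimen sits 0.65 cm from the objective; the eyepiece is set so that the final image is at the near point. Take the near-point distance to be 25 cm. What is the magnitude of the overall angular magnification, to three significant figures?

162

Objective: 1/d_i = 1/f_obj - 1/d_o = 1/0.6 - 1/0.65 = 0.12821 cm^-1, so d_i = 7.800 cm.
m_obj = -d_i/d_o = -7.800/0.65 = -12.000.
Eyepiece angular magnification (image at near point): M_eye = 1 + D/f_e = 1 + 25/2 = 13.500.
Overall M = m_obj x M_eye = (-12.000)(13.500) = -162.00.
|M| = 162.00.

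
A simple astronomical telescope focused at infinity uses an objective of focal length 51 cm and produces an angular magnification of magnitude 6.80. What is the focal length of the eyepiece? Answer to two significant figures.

|M| = f_obj/f_eye, so f_eye = f_obj/|M| = 51/6.8 = 7.500 cm.

7.5 cm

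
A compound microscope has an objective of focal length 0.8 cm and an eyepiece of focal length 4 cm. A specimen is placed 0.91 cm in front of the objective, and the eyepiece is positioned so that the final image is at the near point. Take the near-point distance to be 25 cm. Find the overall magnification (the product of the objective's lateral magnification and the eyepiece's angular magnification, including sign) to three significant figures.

Objective: 1/d_i = 1/f_obj - 1/d_o = 1/0.8 - 1/0.91 = 0.15110 cm^-1, so d_i = 6.618 cm.
m_obj = -d_i/d_o = -6.618/0.91 = -7.273.
Eyepiece angular magnification (image at near point): M_eye = 1 + D/f_e = 1 + 25/4 = 7.250.
Overall M = m_obj x M_eye = (-7.273)(7.250) = -52.73.

-52.7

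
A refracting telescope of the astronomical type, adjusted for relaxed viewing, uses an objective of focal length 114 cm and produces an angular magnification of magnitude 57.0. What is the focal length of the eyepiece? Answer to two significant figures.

2.0 cm

|M| = f_obj/f_eye, so f_eye = f_obj/|M| = 114/57.0 = 2.000 cm.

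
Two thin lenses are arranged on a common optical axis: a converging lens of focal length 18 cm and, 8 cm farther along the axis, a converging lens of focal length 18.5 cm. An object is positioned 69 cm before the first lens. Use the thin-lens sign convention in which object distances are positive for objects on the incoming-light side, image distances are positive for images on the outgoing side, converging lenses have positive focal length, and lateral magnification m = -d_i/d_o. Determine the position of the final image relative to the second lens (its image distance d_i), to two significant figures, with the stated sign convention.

Lens 1: 1/d_i1 = 1/f_1 - 1/d_o1 = 1/18 - 1/69 = 0.04106 cm^-1, so d_i1 = 24.353 cm.
Since 24.353 cm > 8 cm, the first image lies past the second lens and serves as a virtual object: d_o2 = L - d_i1 = -16.353 cm.
Lens 2: 1/d_i2 = 1/f_2 - 1/d_o2 = 1/18.5 - 1/(-16.353) = 0.11521 cm^-1, so d_i2 = 8.680 cm.

8.7 cm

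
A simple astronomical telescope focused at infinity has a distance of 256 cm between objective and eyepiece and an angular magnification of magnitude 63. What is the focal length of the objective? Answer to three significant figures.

In normal adjustment the tube length equals f_obj + f_eye and |M| = f_obj/f_eye.
So f_obj = 63 f_eye and 63 f_eye + f_eye = 256 cm, giving f_eye = 256/64 = 4.000 cm and f_obj = 252.000 cm.

252 cm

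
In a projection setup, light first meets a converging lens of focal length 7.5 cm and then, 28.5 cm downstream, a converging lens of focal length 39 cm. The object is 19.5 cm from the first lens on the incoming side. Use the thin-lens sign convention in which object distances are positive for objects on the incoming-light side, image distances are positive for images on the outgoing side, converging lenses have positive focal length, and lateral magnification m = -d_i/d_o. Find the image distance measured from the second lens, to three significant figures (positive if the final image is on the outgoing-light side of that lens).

-28.0 cm

First lens: d_i1 = 1/(1/7.5 - 1/19.5) = 12.188 cm.
Object distance for lens 2: d_o2 = 28.5 - 12.188 = 16.312 cm.
Second lens: d_i2 = 1/(1/39 - 1/(16.312)) = -28.041 cm.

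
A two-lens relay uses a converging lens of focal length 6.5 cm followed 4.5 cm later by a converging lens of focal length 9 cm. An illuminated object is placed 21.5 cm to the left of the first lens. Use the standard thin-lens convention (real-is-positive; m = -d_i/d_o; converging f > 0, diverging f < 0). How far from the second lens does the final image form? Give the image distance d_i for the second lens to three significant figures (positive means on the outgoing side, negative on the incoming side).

Applying the thin-lens equation to the first lens, 1/6.5 = 1/21.5 + 1/d_i1, which gives d_i1 = 9.317 cm.
This image would form 9.317 cm past lens 1, i.e. 4.817 cm beyond lens 2, so it is a virtual object for lens 2: d_o2 = 4.5 - 9.317 = -4.817 cm.
Applying the thin-lens equation again with f_2 = 9 cm and d_o2 = -4.817 cm gives d_i2 = 3.138 cm.

3.14 cm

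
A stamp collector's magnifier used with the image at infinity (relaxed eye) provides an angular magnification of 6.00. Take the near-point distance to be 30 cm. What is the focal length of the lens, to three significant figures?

5.00 cm

For the image at infinity, M = D/f.
f = D/M = 30/6.0 = 5.000 cm.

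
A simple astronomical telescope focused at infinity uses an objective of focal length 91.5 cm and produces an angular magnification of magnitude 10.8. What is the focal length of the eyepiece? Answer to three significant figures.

8.47 cm

|M| = f_obj/f_eye, so f_eye = f_obj/|M| = 91.5/10.8 = 8.472 cm.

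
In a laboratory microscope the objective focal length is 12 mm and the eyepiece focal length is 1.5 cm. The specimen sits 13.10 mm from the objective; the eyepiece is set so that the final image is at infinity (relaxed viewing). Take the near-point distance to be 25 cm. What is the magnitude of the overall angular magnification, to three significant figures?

182

Convert to cm: f_obj = 12 mm = 1.2 cm; d_o = 13.10 mm = 1.31 cm.
Objective: 1/d_i = 1/f_obj - 1/d_o = 1/1.2 - 1/1.31 = 0.06997 cm^-1, so d_i = 14.291 cm.
m_obj = -d_i/d_o = -14.291/1.31 = -10.909.
Eyepiece angular magnification (image at infinity): M_eye = D/f_e = 25/1.5 = 16.667.
Overall M = m_obj x M_eye = (-10.909)(16.667) = -181.82.
|M| = 181.82.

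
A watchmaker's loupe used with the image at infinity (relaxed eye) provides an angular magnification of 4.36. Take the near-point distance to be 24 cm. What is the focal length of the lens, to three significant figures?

For the image at infinity, M = D/f.
f = D/M = 24/4.36 = 5.505 cm.

5.50 cm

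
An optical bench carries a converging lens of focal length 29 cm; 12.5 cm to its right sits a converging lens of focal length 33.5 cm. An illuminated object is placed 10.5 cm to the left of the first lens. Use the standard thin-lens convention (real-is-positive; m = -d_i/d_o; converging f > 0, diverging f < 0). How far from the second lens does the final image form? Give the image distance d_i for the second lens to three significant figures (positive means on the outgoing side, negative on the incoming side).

Applying the thin-lens equation to the first lens, 1/29 = 1/10.5 + 1/d_i1, which gives d_i1 = -16.459 cm.
The intermediate image is virtual, 16.459 cm to the left of lens 1, so d_o2 = L - d_i1 = 12.5 - (-16.459) = 28.959 cm.
Applying the thin-lens equation again with f_2 = 33.5 cm and d_o2 = 28.959 cm gives d_i2 = -213.662 cm.

-214 cm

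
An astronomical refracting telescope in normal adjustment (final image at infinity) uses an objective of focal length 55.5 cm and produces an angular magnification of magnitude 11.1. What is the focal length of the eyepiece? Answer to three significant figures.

5.00 cm

|M| = f_obj/f_eye, so f_eye = f_obj/|M| = 55.5/11.1 = 5.000 cm.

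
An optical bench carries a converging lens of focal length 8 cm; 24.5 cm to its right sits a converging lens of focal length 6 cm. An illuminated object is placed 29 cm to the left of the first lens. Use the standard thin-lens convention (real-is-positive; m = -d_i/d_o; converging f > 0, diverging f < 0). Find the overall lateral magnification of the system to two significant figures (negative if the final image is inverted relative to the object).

First lens: d_i1 = 1/(1/8 - 1/29) = 11.048 cm.
m_1 = -(11.048)/29 = -0.3810.
Object distance for lens 2: d_o2 = 24.5 - 11.048 = 13.452 cm.
Second lens: d_i2 = 1/(1/6 - 1/(13.452)) = 10.831 cm.
m_2 = -(10.831)/(13.452) = -0.8051.
Overall magnification: m = m_1 m_2 = 0.3067.

0.31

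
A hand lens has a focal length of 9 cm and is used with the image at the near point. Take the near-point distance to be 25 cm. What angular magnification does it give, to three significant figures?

M = 1 + D/f = 1 + 25/9 = 3.778.

3.78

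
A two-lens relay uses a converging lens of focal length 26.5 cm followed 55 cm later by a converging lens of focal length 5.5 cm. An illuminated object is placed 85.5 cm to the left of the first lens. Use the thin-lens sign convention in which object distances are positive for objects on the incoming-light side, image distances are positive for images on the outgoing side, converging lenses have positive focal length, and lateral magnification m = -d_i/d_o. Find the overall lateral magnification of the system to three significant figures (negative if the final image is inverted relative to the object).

0.223

Applying the thin-lens equation to the first lens, 1/26.5 = 1/85.5 + 1/d_i1, which gives d_i1 = 38.403 cm.
Its lateral magnification is m_1 = -d_i1/d_o1 = -(38.403)/85.5 = -0.4492.
Object distance for lens 2: d_o2 = 55 - 38.403 = 16.597 cm.
Applying the thin-lens equation again with f_2 = 5.5 cm and d_o2 = 16.597 cm gives d_i2 = 8.226 cm.
m_2 = -(8.226)/(16.597) = -0.4956.
The system's lateral magnification is m_1 m_2 = (-0.4492)(-0.4956) = 0.2226.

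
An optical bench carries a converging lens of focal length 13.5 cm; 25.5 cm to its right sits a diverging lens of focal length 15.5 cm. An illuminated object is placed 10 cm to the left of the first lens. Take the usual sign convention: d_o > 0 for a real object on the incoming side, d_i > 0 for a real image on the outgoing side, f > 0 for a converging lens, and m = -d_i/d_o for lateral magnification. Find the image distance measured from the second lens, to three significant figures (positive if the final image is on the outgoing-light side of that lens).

First lens: d_i1 = 1/(1/13.5 - 1/10) = -38.571 cm.
With d_i1 < 0 the first image is virtual and lies on the object side; the object distance for lens 2 is d_o2 = 25.5 - (-38.571) = 64.071 cm.
Second lens: d_i2 = 1/(1/(-15.5) - 1/(64.071)) = -12.481 cm.

-12.5 cm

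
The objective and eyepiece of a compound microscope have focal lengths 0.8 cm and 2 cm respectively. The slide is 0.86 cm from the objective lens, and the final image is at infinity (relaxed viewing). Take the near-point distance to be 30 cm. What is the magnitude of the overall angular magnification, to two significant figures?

200

Objective: 1/d_i = 1/f_obj - 1/d_o = 1/0.8 - 1/0.86 = 0.08721 cm^-1, so d_i = 11.467 cm.
m_obj = -d_i/d_o = -11.467/0.86 = -13.333.
Eyepiece angular magnification (image at infinity): M_eye = D/f_e = 30/2 = 15.000.
Overall M = m_obj x M_eye = (-13.333)(15.000) = -200.00.
|M| = 200.00.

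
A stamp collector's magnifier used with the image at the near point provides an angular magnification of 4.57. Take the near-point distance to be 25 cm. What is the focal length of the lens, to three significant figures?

For the image at the near point, M = 1 + D/f.
f = D/(M - 1) = 25/(4.57 - 1) = 7.003 cm.

7.00 cm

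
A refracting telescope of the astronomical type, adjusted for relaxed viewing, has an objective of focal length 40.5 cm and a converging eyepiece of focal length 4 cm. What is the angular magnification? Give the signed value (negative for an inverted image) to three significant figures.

M = -f_obj/f_eye = -40.5/(4) = -10.125.

-10.1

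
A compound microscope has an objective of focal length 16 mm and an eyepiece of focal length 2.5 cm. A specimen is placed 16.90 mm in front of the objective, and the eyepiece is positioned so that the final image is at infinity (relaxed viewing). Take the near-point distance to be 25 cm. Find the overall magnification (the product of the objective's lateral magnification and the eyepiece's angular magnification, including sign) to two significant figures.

-180

Convert to cm: f_obj = 16 mm = 1.6 cm; d_o = 16.90 mm = 1.69 cm.
Objective: 1/d_i = 1/f_obj - 1/d_o = 1/1.6 - 1/1.69 = 0.03328 cm^-1, so d_i = 30.044 cm.
m_obj = -d_i/d_o = -30.044/1.69 = -17.778.
Eyepiece angular magnification (image at infinity): M_eye = D/f_e = 25/2.5 = 10.000.
Overall M = m_obj x M_eye = (-17.778)(10.000) = -177.78.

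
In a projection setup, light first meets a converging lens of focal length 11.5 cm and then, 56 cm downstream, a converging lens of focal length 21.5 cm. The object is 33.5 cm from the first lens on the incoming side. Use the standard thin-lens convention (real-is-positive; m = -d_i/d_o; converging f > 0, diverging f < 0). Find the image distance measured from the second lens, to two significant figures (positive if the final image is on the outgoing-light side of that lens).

Applying the thin-lens equation to the first lens, 1/11.5 = 1/33.5 + 1/d_i1, which gives d_i1 = 17.511 cm.
Object distance for lens 2: d_o2 = 56 - 17.511 = 38.489 cm.
Applying the thin-lens equation again with f_2 = 21.5 cm and d_o2 = 38.489 cm gives d_i2 = 48.709 cm.

49 cm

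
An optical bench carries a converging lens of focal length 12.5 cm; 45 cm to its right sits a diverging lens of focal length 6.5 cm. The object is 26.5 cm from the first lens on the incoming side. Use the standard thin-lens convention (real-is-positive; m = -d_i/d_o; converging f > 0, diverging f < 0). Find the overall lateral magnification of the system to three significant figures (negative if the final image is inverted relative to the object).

-0.208

First lens: d_i1 = 1/(1/12.5 - 1/26.5) = 23.661 cm.
m_1 = -(23.661)/26.5 = -0.8929.
The intermediate image is 23.661 cm to the right of lens 1, so d_o2 = L - d_i1 = 45 - 23.661 = 21.339 cm.
Second lens: d_i2 = 1/(1/(-6.5) - 1/(21.339)) = -4.982 cm.
m_2 = -(-4.982)/(21.339) = 0.2335.
The system's lateral magnification is m_1 m_2 = (-0.8929)(0.2335) = -0.2085.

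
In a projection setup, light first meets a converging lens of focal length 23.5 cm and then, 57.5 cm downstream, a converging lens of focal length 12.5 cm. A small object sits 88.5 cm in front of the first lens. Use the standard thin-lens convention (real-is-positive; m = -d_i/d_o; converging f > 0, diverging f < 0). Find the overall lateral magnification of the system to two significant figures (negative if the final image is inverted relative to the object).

0.35

First lens: d_i1 = 1/(1/23.5 - 1/88.5) = 31.996 cm.
m_1 = -(31.996)/88.5 = -0.3615.
That image sits 25.504 cm in front of the second lens, so d_o2 = 25.504 cm.
Second lens: d_i2 = 1/(1/12.5 - 1/(25.504)) = 24.516 cm.
m_2 = -(24.516)/(25.504) = -0.9613.
Total m = m_1 x m_2 = (-0.3615)(-0.9613) = 0.3475.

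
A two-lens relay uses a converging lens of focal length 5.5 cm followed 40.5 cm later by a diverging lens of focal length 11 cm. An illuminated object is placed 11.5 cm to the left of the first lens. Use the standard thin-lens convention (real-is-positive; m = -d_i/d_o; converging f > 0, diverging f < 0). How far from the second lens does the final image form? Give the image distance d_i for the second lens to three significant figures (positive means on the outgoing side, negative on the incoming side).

-8.05 cm

Applying the thin-lens equation to the first lens, 1/5.5 = 1/11.5 + 1/d_i1, which gives d_i1 = 10.542 cm.
That image sits 29.958 cm in front of the second lens, so d_o2 = 29.958 cm.
Applying the thin-lens equation again with f_2 = -11 cm and d_o2 = 29.958 cm gives d_i2 = -8.046 cm.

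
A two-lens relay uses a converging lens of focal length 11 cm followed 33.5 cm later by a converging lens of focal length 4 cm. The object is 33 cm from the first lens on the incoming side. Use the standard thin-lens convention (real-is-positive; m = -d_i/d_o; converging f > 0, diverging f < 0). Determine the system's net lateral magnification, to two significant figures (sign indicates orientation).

First lens: d_i1 = 1/(1/11 - 1/33) = 16.500 cm.
m_1 = -(16.500)/33 = -0.5000.
The intermediate image is 16.500 cm to the right of lens 1, so d_o2 = L - d_i1 = 33.5 - 16.500 = 17.000 cm.
Second lens: d_i2 = 1/(1/4 - 1/(17.000)) = 5.231 cm.
m_2 = -(5.231)/(17.000) = -0.3077.
Overall magnification: m = m_1 m_2 = 0.1538.

0.15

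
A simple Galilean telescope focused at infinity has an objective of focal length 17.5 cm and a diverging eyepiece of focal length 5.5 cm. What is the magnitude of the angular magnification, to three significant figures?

|M| = f_obj/|f_eye| = 17.5/5.5 = 3.182.

3.18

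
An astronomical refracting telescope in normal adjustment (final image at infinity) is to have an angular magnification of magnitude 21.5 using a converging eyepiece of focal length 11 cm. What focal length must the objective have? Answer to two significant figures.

|M| = f_obj/|f_eye|, so f_obj = |M| x |f_eye| = 21.5 x 11 = 236.500 cm.

240 cm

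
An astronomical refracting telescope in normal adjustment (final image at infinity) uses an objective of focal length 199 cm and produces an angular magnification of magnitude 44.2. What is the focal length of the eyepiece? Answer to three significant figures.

4.50 cm

|M| = f_obj/f_eye, so f_eye = f_obj/|M| = 199/44.2 = 4.502 cm.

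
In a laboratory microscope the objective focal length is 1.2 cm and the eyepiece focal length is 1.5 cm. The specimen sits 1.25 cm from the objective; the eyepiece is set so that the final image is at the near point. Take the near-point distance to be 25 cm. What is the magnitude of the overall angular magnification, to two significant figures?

420

Objective: 1/d_i = 1/f_obj - 1/d_o = 1/1.2 - 1/1.25 = 0.03333 cm^-1, so d_i = 30.000 cm.
m_obj = -d_i/d_o = -30.000/1.25 = -24.000.
Eyepiece angular magnification (image at near point): M_eye = 1 + D/f_e = 1 + 25/1.5 = 17.667.
Overall M = m_obj x M_eye = (-24.000)(17.667) = -424.00.
|M| = 424.00.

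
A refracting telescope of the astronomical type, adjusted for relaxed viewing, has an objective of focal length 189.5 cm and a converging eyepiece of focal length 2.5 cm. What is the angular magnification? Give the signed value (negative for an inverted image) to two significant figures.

-76

M = -f_obj/f_eye = -189.5/(2.5) = -75.800.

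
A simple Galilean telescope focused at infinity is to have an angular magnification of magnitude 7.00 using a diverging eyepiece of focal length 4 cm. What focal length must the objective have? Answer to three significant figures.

28.0 cm

|M| = f_obj/|f_eye|, so f_obj = |M| x |f_eye| = 7.0 x 4 = 28.000 cm.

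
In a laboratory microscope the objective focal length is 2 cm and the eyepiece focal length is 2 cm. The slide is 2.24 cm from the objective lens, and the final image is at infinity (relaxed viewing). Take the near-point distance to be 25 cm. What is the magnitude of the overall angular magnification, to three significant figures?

Objective: 1/d_i = 1/f_obj - 1/d_o = 1/2 - 1/2.24 = 0.05357 cm^-1, so d_i = 18.667 cm.
m_obj = -d_i/d_o = -18.667/2.24 = -8.333.
Eyepiece angular magnification (image at infinity): M_eye = D/f_e = 25/2 = 12.500.
Overall M = m_obj x M_eye = (-8.333)(12.500) = -104.17.
|M| = 104.17.

104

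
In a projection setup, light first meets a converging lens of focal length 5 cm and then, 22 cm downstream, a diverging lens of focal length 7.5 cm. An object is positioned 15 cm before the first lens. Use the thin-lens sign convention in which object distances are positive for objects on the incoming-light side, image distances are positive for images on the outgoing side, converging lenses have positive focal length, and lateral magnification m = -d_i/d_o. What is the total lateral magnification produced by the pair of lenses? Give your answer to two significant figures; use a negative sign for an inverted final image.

Lens 1: 1/d_i1 = 1/f_1 - 1/d_o1 = 1/5 - 1/15 = 0.13333 cm^-1, so d_i1 = 7.500 cm.
m_1 = -(7.500)/15 = -0.5000.
The intermediate image is 7.500 cm to the right of lens 1, so d_o2 = L - d_i1 = 22 - 7.500 = 14.500 cm.
Lens 2: 1/d_i2 = 1/f_2 - 1/d_o2 = 1/(-7.5) - 1/(14.500) = -0.20230 cm^-1, so d_i2 = -4.943 cm.
m_2 = -(-4.943)/(14.500) = 0.3409.
Total m = m_1 x m_2 = (-0.5000)(0.3409) = -0.1705.

-0.17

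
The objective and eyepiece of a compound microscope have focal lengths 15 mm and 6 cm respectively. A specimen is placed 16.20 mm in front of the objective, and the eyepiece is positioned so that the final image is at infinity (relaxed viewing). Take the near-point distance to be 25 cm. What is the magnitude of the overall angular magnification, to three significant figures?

Convert to cm: f_obj = 15 mm = 1.5 cm; d_o = 16.20 mm = 1.62 cm.
Objective: 1/d_i = 1/f_obj - 1/d_o = 1/1.5 - 1/1.62 = 0.04938 cm^-1, so d_i = 20.250 cm.
m_obj = -d_i/d_o = -20.250/1.62 = -12.500.
Eyepiece angular magnification (image at infinity): M_eye = D/f_e = 25/6 = 4.167.
Overall M = m_obj x M_eye = (-12.500)(4.167) = -52.08.
|M| = 52.08.

52.1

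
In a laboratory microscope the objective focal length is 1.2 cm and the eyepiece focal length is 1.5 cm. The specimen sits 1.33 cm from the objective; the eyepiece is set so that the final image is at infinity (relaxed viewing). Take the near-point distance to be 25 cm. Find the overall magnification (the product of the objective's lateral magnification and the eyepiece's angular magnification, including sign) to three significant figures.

Objective: 1/d_i = 1/f_obj - 1/d_o = 1/1.2 - 1/1.33 = 0.08145 cm^-1, so d_i = 12.277 cm.
m_obj = -d_i/d_o = -12.277/1.33 = -9.231.
Eyepiece angular magnification (image at infinity): M_eye = D/f_e = 25/1.5 = 16.667.
Overall M = m_obj x M_eye = (-9.231)(16.667) = -153.85.

-154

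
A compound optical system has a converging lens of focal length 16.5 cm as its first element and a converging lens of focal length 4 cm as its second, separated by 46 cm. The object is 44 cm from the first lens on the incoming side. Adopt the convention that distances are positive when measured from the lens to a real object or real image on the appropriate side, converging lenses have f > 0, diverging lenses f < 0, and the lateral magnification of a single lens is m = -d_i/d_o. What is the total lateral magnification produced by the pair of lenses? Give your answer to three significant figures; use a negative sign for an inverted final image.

First lens: d_i1 = 1/(1/16.5 - 1/44) = 26.400 cm.
m_1 = -(26.400)/44 = -0.6000.
The intermediate image is 26.400 cm to the right of lens 1, so d_o2 = L - d_i1 = 46 - 26.400 = 19.600 cm.
Second lens: d_i2 = 1/(1/4 - 1/(19.600)) = 5.026 cm.
m_2 = -(5.026)/(19.600) = -0.2564.
Overall magnification: m = m_1 m_2 = 0.1538.

0.154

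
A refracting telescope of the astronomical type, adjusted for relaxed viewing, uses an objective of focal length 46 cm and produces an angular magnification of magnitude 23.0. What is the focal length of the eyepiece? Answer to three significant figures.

2.00 cm

|M| = f_obj/f_eye, so f_eye = f_obj/|M| = 46/23.0 = 2.000 cm.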